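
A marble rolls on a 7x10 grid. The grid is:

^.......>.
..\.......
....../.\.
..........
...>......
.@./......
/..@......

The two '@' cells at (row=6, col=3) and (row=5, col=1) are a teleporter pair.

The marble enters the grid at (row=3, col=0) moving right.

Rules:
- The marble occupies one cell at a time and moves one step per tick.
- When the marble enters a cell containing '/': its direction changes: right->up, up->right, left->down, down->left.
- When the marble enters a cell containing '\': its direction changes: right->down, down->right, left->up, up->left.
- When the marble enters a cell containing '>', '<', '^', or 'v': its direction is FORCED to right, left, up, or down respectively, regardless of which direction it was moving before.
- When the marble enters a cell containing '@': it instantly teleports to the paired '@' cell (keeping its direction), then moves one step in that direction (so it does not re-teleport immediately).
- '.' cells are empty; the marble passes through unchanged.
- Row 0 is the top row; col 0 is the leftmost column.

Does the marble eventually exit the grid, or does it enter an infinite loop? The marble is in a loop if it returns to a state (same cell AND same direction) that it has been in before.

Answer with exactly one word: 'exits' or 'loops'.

Answer: exits

Derivation:
Step 1: enter (3,0), '.' pass, move right to (3,1)
Step 2: enter (3,1), '.' pass, move right to (3,2)
Step 3: enter (3,2), '.' pass, move right to (3,3)
Step 4: enter (3,3), '.' pass, move right to (3,4)
Step 5: enter (3,4), '.' pass, move right to (3,5)
Step 6: enter (3,5), '.' pass, move right to (3,6)
Step 7: enter (3,6), '.' pass, move right to (3,7)
Step 8: enter (3,7), '.' pass, move right to (3,8)
Step 9: enter (3,8), '.' pass, move right to (3,9)
Step 10: enter (3,9), '.' pass, move right to (3,10)
Step 11: at (3,10) — EXIT via right edge, pos 3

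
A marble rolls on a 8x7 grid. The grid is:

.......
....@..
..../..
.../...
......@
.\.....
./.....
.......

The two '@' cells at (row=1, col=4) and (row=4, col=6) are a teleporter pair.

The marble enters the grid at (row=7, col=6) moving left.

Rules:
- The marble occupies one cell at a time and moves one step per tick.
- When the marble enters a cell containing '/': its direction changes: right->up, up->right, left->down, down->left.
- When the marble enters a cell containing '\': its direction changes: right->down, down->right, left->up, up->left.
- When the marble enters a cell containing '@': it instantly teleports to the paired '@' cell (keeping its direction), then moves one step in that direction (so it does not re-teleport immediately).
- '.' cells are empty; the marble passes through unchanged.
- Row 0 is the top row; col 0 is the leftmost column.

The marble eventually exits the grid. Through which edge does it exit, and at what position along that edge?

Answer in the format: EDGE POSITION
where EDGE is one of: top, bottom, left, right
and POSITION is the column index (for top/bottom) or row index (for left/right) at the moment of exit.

Step 1: enter (7,6), '.' pass, move left to (7,5)
Step 2: enter (7,5), '.' pass, move left to (7,4)
Step 3: enter (7,4), '.' pass, move left to (7,3)
Step 4: enter (7,3), '.' pass, move left to (7,2)
Step 5: enter (7,2), '.' pass, move left to (7,1)
Step 6: enter (7,1), '.' pass, move left to (7,0)
Step 7: enter (7,0), '.' pass, move left to (7,-1)
Step 8: at (7,-1) — EXIT via left edge, pos 7

Answer: left 7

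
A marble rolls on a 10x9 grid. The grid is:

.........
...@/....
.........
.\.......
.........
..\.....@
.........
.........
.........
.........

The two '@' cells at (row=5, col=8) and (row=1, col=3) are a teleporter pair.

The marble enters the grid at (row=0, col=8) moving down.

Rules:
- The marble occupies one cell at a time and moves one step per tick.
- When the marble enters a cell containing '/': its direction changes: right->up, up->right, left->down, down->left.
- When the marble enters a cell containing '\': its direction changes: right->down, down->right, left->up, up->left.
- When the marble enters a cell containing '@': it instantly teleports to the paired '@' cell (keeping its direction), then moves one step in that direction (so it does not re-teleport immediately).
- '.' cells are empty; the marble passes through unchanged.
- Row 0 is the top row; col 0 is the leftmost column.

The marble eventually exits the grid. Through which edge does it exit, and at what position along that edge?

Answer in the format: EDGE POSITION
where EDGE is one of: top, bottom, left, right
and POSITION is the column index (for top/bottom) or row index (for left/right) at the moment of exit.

Answer: bottom 3

Derivation:
Step 1: enter (0,8), '.' pass, move down to (1,8)
Step 2: enter (1,8), '.' pass, move down to (2,8)
Step 3: enter (2,8), '.' pass, move down to (3,8)
Step 4: enter (3,8), '.' pass, move down to (4,8)
Step 5: enter (4,8), '.' pass, move down to (5,8)
Step 6: enter (5,8), '@' teleport (5,8)->(1,3), also enter (1,3), move down to (2,3)
Step 7: enter (2,3), '.' pass, move down to (3,3)
Step 8: enter (3,3), '.' pass, move down to (4,3)
Step 9: enter (4,3), '.' pass, move down to (5,3)
Step 10: enter (5,3), '.' pass, move down to (6,3)
Step 11: enter (6,3), '.' pass, move down to (7,3)
Step 12: enter (7,3), '.' pass, move down to (8,3)
Step 13: enter (8,3), '.' pass, move down to (9,3)
Step 14: enter (9,3), '.' pass, move down to (10,3)
Step 15: at (10,3) — EXIT via bottom edge, pos 3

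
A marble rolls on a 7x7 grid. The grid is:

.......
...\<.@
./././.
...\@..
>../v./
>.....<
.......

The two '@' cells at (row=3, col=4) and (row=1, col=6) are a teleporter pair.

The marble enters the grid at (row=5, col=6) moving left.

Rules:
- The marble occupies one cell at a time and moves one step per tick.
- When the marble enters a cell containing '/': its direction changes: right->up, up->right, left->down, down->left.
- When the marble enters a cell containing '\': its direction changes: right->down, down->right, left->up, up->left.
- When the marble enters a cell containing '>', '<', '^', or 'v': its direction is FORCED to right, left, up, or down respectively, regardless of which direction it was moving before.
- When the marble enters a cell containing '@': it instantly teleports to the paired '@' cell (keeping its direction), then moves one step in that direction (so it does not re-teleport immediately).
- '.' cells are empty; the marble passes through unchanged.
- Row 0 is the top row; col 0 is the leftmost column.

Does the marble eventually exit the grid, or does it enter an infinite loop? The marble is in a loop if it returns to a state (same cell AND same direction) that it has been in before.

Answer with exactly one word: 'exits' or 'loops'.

Step 1: enter (5,6), '<' forces left->left, move left to (5,5)
Step 2: enter (5,5), '.' pass, move left to (5,4)
Step 3: enter (5,4), '.' pass, move left to (5,3)
Step 4: enter (5,3), '.' pass, move left to (5,2)
Step 5: enter (5,2), '.' pass, move left to (5,1)
Step 6: enter (5,1), '.' pass, move left to (5,0)
Step 7: enter (5,0), '>' forces left->right, move right to (5,1)
Step 8: enter (5,1), '.' pass, move right to (5,2)
Step 9: enter (5,2), '.' pass, move right to (5,3)
Step 10: enter (5,3), '.' pass, move right to (5,4)
Step 11: enter (5,4), '.' pass, move right to (5,5)
Step 12: enter (5,5), '.' pass, move right to (5,6)
Step 13: enter (5,6), '<' forces right->left, move left to (5,5)
Step 14: at (5,5) dir=left — LOOP DETECTED (seen before)

Answer: loops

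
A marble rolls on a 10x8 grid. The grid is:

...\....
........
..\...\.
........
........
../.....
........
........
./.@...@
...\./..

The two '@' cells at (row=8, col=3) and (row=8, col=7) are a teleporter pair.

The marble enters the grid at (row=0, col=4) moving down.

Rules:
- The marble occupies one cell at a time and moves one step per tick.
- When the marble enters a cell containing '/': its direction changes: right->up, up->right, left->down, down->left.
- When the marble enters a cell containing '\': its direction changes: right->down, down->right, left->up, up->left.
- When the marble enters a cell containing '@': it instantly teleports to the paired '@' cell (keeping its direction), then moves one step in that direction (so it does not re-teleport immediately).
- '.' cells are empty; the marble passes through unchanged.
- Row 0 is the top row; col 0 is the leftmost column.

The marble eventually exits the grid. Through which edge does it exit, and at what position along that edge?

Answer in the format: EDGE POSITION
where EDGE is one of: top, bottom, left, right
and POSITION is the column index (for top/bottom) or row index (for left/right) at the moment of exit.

Answer: bottom 4

Derivation:
Step 1: enter (0,4), '.' pass, move down to (1,4)
Step 2: enter (1,4), '.' pass, move down to (2,4)
Step 3: enter (2,4), '.' pass, move down to (3,4)
Step 4: enter (3,4), '.' pass, move down to (4,4)
Step 5: enter (4,4), '.' pass, move down to (5,4)
Step 6: enter (5,4), '.' pass, move down to (6,4)
Step 7: enter (6,4), '.' pass, move down to (7,4)
Step 8: enter (7,4), '.' pass, move down to (8,4)
Step 9: enter (8,4), '.' pass, move down to (9,4)
Step 10: enter (9,4), '.' pass, move down to (10,4)
Step 11: at (10,4) — EXIT via bottom edge, pos 4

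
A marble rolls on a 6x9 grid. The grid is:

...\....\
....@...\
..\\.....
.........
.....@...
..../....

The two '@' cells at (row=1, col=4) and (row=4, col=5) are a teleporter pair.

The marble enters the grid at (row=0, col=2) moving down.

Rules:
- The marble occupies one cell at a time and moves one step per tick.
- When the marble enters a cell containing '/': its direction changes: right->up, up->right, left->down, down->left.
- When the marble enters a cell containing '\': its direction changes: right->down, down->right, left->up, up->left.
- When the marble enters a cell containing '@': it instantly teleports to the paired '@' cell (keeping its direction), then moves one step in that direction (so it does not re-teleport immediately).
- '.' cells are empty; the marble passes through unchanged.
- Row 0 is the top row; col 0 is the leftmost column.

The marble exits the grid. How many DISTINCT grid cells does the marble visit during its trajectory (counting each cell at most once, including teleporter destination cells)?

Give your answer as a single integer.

Step 1: enter (0,2), '.' pass, move down to (1,2)
Step 2: enter (1,2), '.' pass, move down to (2,2)
Step 3: enter (2,2), '\' deflects down->right, move right to (2,3)
Step 4: enter (2,3), '\' deflects right->down, move down to (3,3)
Step 5: enter (3,3), '.' pass, move down to (4,3)
Step 6: enter (4,3), '.' pass, move down to (5,3)
Step 7: enter (5,3), '.' pass, move down to (6,3)
Step 8: at (6,3) — EXIT via bottom edge, pos 3
Distinct cells visited: 7 (path length 7)

Answer: 7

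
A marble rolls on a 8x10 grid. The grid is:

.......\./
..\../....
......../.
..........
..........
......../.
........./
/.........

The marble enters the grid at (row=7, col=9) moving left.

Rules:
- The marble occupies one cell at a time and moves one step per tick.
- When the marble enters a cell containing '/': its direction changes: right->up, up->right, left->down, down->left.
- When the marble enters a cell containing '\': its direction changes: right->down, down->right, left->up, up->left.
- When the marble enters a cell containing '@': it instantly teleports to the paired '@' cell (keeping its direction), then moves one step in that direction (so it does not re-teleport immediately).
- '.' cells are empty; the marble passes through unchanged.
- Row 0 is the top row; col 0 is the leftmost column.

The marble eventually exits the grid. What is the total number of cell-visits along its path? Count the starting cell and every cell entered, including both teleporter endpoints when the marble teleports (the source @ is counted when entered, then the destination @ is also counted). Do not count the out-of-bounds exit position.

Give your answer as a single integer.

Answer: 10

Derivation:
Step 1: enter (7,9), '.' pass, move left to (7,8)
Step 2: enter (7,8), '.' pass, move left to (7,7)
Step 3: enter (7,7), '.' pass, move left to (7,6)
Step 4: enter (7,6), '.' pass, move left to (7,5)
Step 5: enter (7,5), '.' pass, move left to (7,4)
Step 6: enter (7,4), '.' pass, move left to (7,3)
Step 7: enter (7,3), '.' pass, move left to (7,2)
Step 8: enter (7,2), '.' pass, move left to (7,1)
Step 9: enter (7,1), '.' pass, move left to (7,0)
Step 10: enter (7,0), '/' deflects left->down, move down to (8,0)
Step 11: at (8,0) — EXIT via bottom edge, pos 0
Path length (cell visits): 10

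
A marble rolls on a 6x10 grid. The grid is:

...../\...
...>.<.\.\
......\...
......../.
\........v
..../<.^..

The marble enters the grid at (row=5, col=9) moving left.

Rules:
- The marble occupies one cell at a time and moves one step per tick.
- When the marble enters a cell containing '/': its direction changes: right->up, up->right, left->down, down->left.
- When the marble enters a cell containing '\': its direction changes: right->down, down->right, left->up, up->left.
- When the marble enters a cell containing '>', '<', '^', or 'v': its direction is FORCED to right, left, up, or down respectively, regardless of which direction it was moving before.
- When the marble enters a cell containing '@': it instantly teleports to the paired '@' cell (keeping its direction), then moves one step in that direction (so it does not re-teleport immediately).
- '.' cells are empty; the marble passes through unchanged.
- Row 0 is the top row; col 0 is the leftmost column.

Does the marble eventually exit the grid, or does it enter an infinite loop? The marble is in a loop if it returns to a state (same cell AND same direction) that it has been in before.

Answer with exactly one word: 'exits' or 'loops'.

Answer: loops

Derivation:
Step 1: enter (5,9), '.' pass, move left to (5,8)
Step 2: enter (5,8), '.' pass, move left to (5,7)
Step 3: enter (5,7), '^' forces left->up, move up to (4,7)
Step 4: enter (4,7), '.' pass, move up to (3,7)
Step 5: enter (3,7), '.' pass, move up to (2,7)
Step 6: enter (2,7), '.' pass, move up to (1,7)
Step 7: enter (1,7), '\' deflects up->left, move left to (1,6)
Step 8: enter (1,6), '.' pass, move left to (1,5)
Step 9: enter (1,5), '<' forces left->left, move left to (1,4)
Step 10: enter (1,4), '.' pass, move left to (1,3)
Step 11: enter (1,3), '>' forces left->right, move right to (1,4)
Step 12: enter (1,4), '.' pass, move right to (1,5)
Step 13: enter (1,5), '<' forces right->left, move left to (1,4)
Step 14: at (1,4) dir=left — LOOP DETECTED (seen before)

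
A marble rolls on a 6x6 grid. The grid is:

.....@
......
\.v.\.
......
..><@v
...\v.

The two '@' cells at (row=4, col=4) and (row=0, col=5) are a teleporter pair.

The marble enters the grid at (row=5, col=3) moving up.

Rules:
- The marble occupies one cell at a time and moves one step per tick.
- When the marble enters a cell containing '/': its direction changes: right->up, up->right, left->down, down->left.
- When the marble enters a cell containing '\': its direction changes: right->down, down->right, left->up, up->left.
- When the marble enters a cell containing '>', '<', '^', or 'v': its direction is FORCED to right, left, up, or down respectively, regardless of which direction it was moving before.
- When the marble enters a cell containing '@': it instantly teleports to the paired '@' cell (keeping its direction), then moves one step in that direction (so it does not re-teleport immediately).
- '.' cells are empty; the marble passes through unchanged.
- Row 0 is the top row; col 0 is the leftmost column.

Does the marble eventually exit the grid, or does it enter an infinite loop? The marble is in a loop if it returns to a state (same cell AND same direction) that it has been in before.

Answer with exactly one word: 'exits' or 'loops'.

Answer: exits

Derivation:
Step 1: enter (5,3), '\' deflects up->left, move left to (5,2)
Step 2: enter (5,2), '.' pass, move left to (5,1)
Step 3: enter (5,1), '.' pass, move left to (5,0)
Step 4: enter (5,0), '.' pass, move left to (5,-1)
Step 5: at (5,-1) — EXIT via left edge, pos 5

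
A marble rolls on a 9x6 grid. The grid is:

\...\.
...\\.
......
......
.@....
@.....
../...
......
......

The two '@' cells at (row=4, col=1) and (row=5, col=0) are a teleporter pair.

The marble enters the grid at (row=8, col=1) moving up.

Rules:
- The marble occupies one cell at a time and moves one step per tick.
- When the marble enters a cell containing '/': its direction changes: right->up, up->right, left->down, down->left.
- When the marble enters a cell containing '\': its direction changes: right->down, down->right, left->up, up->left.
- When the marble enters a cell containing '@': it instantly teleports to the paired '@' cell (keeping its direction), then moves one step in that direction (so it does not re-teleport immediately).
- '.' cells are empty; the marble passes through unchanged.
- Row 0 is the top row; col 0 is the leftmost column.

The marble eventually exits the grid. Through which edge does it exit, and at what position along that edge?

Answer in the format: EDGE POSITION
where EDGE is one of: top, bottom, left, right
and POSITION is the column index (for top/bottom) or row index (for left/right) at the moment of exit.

Answer: left 0

Derivation:
Step 1: enter (8,1), '.' pass, move up to (7,1)
Step 2: enter (7,1), '.' pass, move up to (6,1)
Step 3: enter (6,1), '.' pass, move up to (5,1)
Step 4: enter (5,1), '.' pass, move up to (4,1)
Step 5: enter (4,1), '@' teleport (4,1)->(5,0), also enter (5,0), move up to (4,0)
Step 6: enter (4,0), '.' pass, move up to (3,0)
Step 7: enter (3,0), '.' pass, move up to (2,0)
Step 8: enter (2,0), '.' pass, move up to (1,0)
Step 9: enter (1,0), '.' pass, move up to (0,0)
Step 10: enter (0,0), '\' deflects up->left, move left to (0,-1)
Step 11: at (0,-1) — EXIT via left edge, pos 0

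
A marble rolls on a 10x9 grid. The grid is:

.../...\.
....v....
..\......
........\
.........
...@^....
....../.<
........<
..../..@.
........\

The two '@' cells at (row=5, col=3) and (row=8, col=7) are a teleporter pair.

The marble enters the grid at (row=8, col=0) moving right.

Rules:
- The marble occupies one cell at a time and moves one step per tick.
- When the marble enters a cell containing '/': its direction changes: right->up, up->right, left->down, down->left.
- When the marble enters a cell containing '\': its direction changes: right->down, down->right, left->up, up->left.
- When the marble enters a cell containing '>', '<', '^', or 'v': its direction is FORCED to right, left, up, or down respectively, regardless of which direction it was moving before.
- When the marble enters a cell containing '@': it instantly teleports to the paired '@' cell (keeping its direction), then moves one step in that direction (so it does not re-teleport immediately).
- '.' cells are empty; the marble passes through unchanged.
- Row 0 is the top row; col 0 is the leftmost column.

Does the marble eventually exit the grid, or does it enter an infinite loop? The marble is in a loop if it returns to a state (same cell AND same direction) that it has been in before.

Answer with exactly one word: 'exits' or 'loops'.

Step 1: enter (8,0), '.' pass, move right to (8,1)
Step 2: enter (8,1), '.' pass, move right to (8,2)
Step 3: enter (8,2), '.' pass, move right to (8,3)
Step 4: enter (8,3), '.' pass, move right to (8,4)
Step 5: enter (8,4), '/' deflects right->up, move up to (7,4)
Step 6: enter (7,4), '.' pass, move up to (6,4)
Step 7: enter (6,4), '.' pass, move up to (5,4)
Step 8: enter (5,4), '^' forces up->up, move up to (4,4)
Step 9: enter (4,4), '.' pass, move up to (3,4)
Step 10: enter (3,4), '.' pass, move up to (2,4)
Step 11: enter (2,4), '.' pass, move up to (1,4)
Step 12: enter (1,4), 'v' forces up->down, move down to (2,4)
Step 13: enter (2,4), '.' pass, move down to (3,4)
Step 14: enter (3,4), '.' pass, move down to (4,4)
Step 15: enter (4,4), '.' pass, move down to (5,4)
Step 16: enter (5,4), '^' forces down->up, move up to (4,4)
Step 17: at (4,4) dir=up — LOOP DETECTED (seen before)

Answer: loops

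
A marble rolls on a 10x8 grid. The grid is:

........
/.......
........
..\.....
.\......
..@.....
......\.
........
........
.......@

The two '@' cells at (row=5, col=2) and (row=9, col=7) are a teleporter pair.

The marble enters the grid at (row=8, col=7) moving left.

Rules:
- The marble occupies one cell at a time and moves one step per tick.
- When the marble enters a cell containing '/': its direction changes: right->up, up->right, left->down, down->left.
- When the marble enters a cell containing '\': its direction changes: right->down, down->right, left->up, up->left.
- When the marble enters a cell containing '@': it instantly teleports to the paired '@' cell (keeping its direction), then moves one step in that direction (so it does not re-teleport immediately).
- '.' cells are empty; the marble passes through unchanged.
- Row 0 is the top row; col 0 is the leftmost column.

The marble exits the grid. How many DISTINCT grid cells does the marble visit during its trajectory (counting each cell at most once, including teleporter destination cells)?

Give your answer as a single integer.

Step 1: enter (8,7), '.' pass, move left to (8,6)
Step 2: enter (8,6), '.' pass, move left to (8,5)
Step 3: enter (8,5), '.' pass, move left to (8,4)
Step 4: enter (8,4), '.' pass, move left to (8,3)
Step 5: enter (8,3), '.' pass, move left to (8,2)
Step 6: enter (8,2), '.' pass, move left to (8,1)
Step 7: enter (8,1), '.' pass, move left to (8,0)
Step 8: enter (8,0), '.' pass, move left to (8,-1)
Step 9: at (8,-1) — EXIT via left edge, pos 8
Distinct cells visited: 8 (path length 8)

Answer: 8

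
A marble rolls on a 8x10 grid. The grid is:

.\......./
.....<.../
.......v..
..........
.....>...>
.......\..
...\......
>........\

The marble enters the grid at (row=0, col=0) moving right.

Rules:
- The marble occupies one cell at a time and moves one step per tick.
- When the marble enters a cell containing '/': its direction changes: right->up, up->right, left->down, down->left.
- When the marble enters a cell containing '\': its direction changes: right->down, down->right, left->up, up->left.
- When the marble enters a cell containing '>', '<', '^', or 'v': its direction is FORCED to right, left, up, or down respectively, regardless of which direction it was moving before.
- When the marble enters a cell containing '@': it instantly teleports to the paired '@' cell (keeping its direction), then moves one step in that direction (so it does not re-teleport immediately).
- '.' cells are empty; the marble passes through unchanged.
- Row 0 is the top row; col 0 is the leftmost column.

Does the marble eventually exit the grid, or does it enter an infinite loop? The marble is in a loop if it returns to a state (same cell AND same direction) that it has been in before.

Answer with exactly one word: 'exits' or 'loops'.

Answer: exits

Derivation:
Step 1: enter (0,0), '.' pass, move right to (0,1)
Step 2: enter (0,1), '\' deflects right->down, move down to (1,1)
Step 3: enter (1,1), '.' pass, move down to (2,1)
Step 4: enter (2,1), '.' pass, move down to (3,1)
Step 5: enter (3,1), '.' pass, move down to (4,1)
Step 6: enter (4,1), '.' pass, move down to (5,1)
Step 7: enter (5,1), '.' pass, move down to (6,1)
Step 8: enter (6,1), '.' pass, move down to (7,1)
Step 9: enter (7,1), '.' pass, move down to (8,1)
Step 10: at (8,1) — EXIT via bottom edge, pos 1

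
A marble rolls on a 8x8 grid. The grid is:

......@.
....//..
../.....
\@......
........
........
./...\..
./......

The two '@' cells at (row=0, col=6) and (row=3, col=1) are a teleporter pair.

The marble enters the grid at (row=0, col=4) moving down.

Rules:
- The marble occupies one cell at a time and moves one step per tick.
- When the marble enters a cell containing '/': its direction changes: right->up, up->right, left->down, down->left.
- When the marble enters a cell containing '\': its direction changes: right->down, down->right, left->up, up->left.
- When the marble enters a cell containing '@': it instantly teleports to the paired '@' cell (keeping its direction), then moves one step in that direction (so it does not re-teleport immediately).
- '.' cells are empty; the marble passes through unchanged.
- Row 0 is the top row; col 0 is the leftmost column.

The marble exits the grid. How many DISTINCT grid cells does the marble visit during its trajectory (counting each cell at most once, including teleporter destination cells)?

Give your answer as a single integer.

Answer: 6

Derivation:
Step 1: enter (0,4), '.' pass, move down to (1,4)
Step 2: enter (1,4), '/' deflects down->left, move left to (1,3)
Step 3: enter (1,3), '.' pass, move left to (1,2)
Step 4: enter (1,2), '.' pass, move left to (1,1)
Step 5: enter (1,1), '.' pass, move left to (1,0)
Step 6: enter (1,0), '.' pass, move left to (1,-1)
Step 7: at (1,-1) — EXIT via left edge, pos 1
Distinct cells visited: 6 (path length 6)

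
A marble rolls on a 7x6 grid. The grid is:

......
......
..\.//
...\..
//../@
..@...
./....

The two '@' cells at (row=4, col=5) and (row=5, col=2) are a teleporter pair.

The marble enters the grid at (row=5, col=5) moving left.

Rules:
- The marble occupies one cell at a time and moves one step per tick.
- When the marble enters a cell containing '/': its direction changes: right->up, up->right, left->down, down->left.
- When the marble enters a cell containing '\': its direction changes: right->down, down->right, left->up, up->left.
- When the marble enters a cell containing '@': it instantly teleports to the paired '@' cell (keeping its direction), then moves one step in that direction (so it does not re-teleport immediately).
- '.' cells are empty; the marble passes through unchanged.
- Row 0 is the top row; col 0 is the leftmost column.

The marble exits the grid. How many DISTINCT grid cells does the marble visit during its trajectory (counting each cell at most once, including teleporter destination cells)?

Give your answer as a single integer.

Step 1: enter (5,5), '.' pass, move left to (5,4)
Step 2: enter (5,4), '.' pass, move left to (5,3)
Step 3: enter (5,3), '.' pass, move left to (5,2)
Step 4: enter (5,2), '@' teleport (5,2)->(4,5), also enter (4,5), move left to (4,4)
Step 5: enter (4,4), '/' deflects left->down, move down to (5,4)
Step 6: enter (5,4), '.' pass, move down to (6,4)
Step 7: enter (6,4), '.' pass, move down to (7,4)
Step 8: at (7,4) — EXIT via bottom edge, pos 4
Distinct cells visited: 7 (path length 8)

Answer: 7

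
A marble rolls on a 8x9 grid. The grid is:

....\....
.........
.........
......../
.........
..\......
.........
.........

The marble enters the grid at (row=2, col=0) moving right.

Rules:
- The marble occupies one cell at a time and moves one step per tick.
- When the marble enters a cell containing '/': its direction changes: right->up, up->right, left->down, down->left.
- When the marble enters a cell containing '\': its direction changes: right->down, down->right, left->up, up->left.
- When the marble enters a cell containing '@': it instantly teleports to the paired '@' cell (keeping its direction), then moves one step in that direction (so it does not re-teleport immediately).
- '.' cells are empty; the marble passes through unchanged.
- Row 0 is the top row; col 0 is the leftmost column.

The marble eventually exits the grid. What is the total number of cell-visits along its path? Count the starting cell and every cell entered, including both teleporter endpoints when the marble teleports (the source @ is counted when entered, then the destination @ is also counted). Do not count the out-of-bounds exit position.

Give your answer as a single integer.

Answer: 9

Derivation:
Step 1: enter (2,0), '.' pass, move right to (2,1)
Step 2: enter (2,1), '.' pass, move right to (2,2)
Step 3: enter (2,2), '.' pass, move right to (2,3)
Step 4: enter (2,3), '.' pass, move right to (2,4)
Step 5: enter (2,4), '.' pass, move right to (2,5)
Step 6: enter (2,5), '.' pass, move right to (2,6)
Step 7: enter (2,6), '.' pass, move right to (2,7)
Step 8: enter (2,7), '.' pass, move right to (2,8)
Step 9: enter (2,8), '.' pass, move right to (2,9)
Step 10: at (2,9) — EXIT via right edge, pos 2
Path length (cell visits): 9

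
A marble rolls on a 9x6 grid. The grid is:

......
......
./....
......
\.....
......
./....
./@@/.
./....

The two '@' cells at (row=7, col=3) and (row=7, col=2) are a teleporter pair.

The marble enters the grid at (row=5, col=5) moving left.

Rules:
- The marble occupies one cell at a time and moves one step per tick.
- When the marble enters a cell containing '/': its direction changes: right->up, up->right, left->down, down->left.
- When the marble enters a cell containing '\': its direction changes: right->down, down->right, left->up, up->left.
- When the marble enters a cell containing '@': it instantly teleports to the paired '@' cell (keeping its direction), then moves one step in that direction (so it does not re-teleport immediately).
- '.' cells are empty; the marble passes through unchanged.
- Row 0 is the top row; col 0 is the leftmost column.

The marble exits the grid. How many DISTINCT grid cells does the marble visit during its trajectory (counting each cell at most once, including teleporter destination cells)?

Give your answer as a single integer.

Answer: 6

Derivation:
Step 1: enter (5,5), '.' pass, move left to (5,4)
Step 2: enter (5,4), '.' pass, move left to (5,3)
Step 3: enter (5,3), '.' pass, move left to (5,2)
Step 4: enter (5,2), '.' pass, move left to (5,1)
Step 5: enter (5,1), '.' pass, move left to (5,0)
Step 6: enter (5,0), '.' pass, move left to (5,-1)
Step 7: at (5,-1) — EXIT via left edge, pos 5
Distinct cells visited: 6 (path length 6)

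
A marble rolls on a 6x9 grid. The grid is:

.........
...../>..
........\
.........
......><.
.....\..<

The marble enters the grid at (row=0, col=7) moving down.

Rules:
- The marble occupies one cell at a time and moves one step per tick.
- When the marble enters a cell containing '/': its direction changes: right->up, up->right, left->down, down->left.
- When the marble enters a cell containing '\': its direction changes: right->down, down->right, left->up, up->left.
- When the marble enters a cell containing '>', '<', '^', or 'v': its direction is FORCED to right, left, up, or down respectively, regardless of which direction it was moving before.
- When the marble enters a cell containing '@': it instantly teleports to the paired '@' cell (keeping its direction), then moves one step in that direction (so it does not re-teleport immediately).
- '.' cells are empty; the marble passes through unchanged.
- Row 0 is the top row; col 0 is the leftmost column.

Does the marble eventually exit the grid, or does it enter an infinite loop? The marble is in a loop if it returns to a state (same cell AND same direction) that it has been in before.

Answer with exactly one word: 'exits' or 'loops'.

Answer: loops

Derivation:
Step 1: enter (0,7), '.' pass, move down to (1,7)
Step 2: enter (1,7), '.' pass, move down to (2,7)
Step 3: enter (2,7), '.' pass, move down to (3,7)
Step 4: enter (3,7), '.' pass, move down to (4,7)
Step 5: enter (4,7), '<' forces down->left, move left to (4,6)
Step 6: enter (4,6), '>' forces left->right, move right to (4,7)
Step 7: enter (4,7), '<' forces right->left, move left to (4,6)
Step 8: at (4,6) dir=left — LOOP DETECTED (seen before)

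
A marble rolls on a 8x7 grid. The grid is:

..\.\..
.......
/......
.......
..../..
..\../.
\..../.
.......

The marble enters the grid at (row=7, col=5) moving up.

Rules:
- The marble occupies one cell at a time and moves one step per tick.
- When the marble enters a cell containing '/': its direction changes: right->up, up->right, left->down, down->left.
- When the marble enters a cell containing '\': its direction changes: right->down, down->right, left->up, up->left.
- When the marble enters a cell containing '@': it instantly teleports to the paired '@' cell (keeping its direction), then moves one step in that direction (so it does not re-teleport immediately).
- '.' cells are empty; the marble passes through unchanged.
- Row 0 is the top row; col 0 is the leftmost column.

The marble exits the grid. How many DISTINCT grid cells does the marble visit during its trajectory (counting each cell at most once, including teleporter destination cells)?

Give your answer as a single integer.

Answer: 3

Derivation:
Step 1: enter (7,5), '.' pass, move up to (6,5)
Step 2: enter (6,5), '/' deflects up->right, move right to (6,6)
Step 3: enter (6,6), '.' pass, move right to (6,7)
Step 4: at (6,7) — EXIT via right edge, pos 6
Distinct cells visited: 3 (path length 3)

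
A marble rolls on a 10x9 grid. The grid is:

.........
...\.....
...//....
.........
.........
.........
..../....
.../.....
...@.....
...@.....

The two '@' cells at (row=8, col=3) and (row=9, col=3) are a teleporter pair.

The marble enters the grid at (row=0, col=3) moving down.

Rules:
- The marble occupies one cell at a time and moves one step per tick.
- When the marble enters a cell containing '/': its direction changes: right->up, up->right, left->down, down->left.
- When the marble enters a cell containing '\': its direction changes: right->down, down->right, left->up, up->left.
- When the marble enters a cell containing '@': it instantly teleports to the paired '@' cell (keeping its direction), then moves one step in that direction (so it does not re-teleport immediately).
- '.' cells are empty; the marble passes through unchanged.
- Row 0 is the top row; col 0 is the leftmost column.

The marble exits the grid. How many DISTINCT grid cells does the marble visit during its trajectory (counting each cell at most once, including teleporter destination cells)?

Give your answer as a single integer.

Answer: 7

Derivation:
Step 1: enter (0,3), '.' pass, move down to (1,3)
Step 2: enter (1,3), '\' deflects down->right, move right to (1,4)
Step 3: enter (1,4), '.' pass, move right to (1,5)
Step 4: enter (1,5), '.' pass, move right to (1,6)
Step 5: enter (1,6), '.' pass, move right to (1,7)
Step 6: enter (1,7), '.' pass, move right to (1,8)
Step 7: enter (1,8), '.' pass, move right to (1,9)
Step 8: at (1,9) — EXIT via right edge, pos 1
Distinct cells visited: 7 (path length 7)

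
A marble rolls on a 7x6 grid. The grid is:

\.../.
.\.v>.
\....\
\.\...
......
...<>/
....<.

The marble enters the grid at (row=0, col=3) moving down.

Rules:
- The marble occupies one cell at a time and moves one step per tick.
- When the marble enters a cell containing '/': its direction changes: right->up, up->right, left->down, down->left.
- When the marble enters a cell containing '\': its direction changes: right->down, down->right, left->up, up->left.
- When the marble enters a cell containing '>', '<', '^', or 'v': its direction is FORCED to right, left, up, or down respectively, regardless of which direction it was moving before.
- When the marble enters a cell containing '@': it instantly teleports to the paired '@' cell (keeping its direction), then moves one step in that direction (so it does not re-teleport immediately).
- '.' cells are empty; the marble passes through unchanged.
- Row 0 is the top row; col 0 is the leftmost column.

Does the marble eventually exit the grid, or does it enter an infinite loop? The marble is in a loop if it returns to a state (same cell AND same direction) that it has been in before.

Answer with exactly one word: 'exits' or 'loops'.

Step 1: enter (0,3), '.' pass, move down to (1,3)
Step 2: enter (1,3), 'v' forces down->down, move down to (2,3)
Step 3: enter (2,3), '.' pass, move down to (3,3)
Step 4: enter (3,3), '.' pass, move down to (4,3)
Step 5: enter (4,3), '.' pass, move down to (5,3)
Step 6: enter (5,3), '<' forces down->left, move left to (5,2)
Step 7: enter (5,2), '.' pass, move left to (5,1)
Step 8: enter (5,1), '.' pass, move left to (5,0)
Step 9: enter (5,0), '.' pass, move left to (5,-1)
Step 10: at (5,-1) — EXIT via left edge, pos 5

Answer: exits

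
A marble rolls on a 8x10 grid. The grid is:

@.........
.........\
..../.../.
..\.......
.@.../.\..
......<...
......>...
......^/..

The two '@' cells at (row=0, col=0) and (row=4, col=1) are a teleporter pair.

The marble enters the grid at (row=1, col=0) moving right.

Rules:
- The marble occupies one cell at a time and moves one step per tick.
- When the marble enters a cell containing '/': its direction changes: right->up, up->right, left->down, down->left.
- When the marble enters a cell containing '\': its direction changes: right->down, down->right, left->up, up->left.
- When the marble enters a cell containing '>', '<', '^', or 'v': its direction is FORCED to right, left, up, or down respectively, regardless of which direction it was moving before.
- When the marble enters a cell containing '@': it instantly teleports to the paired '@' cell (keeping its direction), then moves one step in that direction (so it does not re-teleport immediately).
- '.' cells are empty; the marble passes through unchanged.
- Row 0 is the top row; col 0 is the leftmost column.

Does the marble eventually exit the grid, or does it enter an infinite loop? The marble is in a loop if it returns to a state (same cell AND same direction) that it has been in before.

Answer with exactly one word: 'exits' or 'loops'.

Step 1: enter (1,0), '.' pass, move right to (1,1)
Step 2: enter (1,1), '.' pass, move right to (1,2)
Step 3: enter (1,2), '.' pass, move right to (1,3)
Step 4: enter (1,3), '.' pass, move right to (1,4)
Step 5: enter (1,4), '.' pass, move right to (1,5)
Step 6: enter (1,5), '.' pass, move right to (1,6)
Step 7: enter (1,6), '.' pass, move right to (1,7)
Step 8: enter (1,7), '.' pass, move right to (1,8)
Step 9: enter (1,8), '.' pass, move right to (1,9)
Step 10: enter (1,9), '\' deflects right->down, move down to (2,9)
Step 11: enter (2,9), '.' pass, move down to (3,9)
Step 12: enter (3,9), '.' pass, move down to (4,9)
Step 13: enter (4,9), '.' pass, move down to (5,9)
Step 14: enter (5,9), '.' pass, move down to (6,9)
Step 15: enter (6,9), '.' pass, move down to (7,9)
Step 16: enter (7,9), '.' pass, move down to (8,9)
Step 17: at (8,9) — EXIT via bottom edge, pos 9

Answer: exits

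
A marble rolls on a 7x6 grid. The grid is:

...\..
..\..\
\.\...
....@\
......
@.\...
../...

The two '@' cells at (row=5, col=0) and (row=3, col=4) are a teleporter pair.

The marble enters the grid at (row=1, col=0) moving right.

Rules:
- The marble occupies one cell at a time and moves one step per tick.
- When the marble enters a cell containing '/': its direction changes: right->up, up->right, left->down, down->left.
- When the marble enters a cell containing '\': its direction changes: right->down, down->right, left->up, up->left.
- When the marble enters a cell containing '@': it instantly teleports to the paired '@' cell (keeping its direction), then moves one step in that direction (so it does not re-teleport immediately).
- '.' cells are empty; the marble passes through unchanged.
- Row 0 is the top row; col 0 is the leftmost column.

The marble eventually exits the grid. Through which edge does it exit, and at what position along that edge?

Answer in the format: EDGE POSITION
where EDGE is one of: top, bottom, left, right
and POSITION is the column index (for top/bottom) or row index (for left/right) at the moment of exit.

Step 1: enter (1,0), '.' pass, move right to (1,1)
Step 2: enter (1,1), '.' pass, move right to (1,2)
Step 3: enter (1,2), '\' deflects right->down, move down to (2,2)
Step 4: enter (2,2), '\' deflects down->right, move right to (2,3)
Step 5: enter (2,3), '.' pass, move right to (2,4)
Step 6: enter (2,4), '.' pass, move right to (2,5)
Step 7: enter (2,5), '.' pass, move right to (2,6)
Step 8: at (2,6) — EXIT via right edge, pos 2

Answer: right 2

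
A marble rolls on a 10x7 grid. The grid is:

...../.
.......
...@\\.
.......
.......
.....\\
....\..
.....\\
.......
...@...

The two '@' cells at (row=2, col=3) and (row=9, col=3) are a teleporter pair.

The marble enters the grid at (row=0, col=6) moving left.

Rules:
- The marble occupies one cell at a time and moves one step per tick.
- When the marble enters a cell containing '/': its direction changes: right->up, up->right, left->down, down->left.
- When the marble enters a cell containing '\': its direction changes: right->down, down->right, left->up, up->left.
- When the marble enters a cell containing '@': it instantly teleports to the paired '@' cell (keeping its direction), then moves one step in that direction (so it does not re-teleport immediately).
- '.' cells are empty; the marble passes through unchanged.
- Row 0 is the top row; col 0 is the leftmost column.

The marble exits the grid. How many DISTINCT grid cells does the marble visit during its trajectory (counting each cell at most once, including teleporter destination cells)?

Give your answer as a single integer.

Answer: 5

Derivation:
Step 1: enter (0,6), '.' pass, move left to (0,5)
Step 2: enter (0,5), '/' deflects left->down, move down to (1,5)
Step 3: enter (1,5), '.' pass, move down to (2,5)
Step 4: enter (2,5), '\' deflects down->right, move right to (2,6)
Step 5: enter (2,6), '.' pass, move right to (2,7)
Step 6: at (2,7) — EXIT via right edge, pos 2
Distinct cells visited: 5 (path length 5)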